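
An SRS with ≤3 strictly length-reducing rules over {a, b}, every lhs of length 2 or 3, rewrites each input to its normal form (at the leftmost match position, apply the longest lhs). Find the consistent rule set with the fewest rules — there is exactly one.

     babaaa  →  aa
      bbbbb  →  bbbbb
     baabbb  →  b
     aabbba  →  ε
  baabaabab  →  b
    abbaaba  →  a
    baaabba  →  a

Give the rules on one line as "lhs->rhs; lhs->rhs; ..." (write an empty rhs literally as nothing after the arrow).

aba->; abb->ba; ba->

  | babaaa => baaa => aa
  | bbbbb
  | baabbb => abbb => bab => b
  | aabbba => ababa => ba => ε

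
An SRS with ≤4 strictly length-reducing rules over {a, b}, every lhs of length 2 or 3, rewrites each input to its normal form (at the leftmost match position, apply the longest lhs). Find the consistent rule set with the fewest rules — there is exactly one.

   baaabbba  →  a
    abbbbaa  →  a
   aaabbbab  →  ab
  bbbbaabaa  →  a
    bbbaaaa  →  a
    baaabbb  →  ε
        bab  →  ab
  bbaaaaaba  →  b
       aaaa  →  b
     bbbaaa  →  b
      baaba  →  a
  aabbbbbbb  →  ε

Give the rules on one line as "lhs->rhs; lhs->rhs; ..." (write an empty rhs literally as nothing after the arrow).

  | baaabbba => aaabbba => babbba => abbba => aaba => bba => a
  | abbbbaa => aabbaa => bbbaa => abaa => aaa => ba => a
  | aaabbbab => babbbab => abbbab => aabab => bbab => ab
  | bbbbaabaa => abbaabaa => aaabaa => babaa => abaa => aaa => ba => a

aa->b; ba->a; bb->; bbb->ab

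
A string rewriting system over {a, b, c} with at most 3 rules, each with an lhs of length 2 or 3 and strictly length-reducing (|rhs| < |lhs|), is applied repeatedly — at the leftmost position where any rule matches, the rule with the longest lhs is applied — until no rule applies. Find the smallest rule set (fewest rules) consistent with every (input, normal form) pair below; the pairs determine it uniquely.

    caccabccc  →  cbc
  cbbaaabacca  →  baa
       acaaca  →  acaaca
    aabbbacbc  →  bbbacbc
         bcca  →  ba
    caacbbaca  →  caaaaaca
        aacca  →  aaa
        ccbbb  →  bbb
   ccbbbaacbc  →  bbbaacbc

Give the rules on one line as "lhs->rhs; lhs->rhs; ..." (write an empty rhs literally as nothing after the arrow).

  | caccabccc => caabccc => cabccc => cbccc => cbc
  | cbbaaabacca => aaaaabacca => aaaabacca => aaabacca => aabacca => abacca => bacca => baa
  | acaaca
  | aabbbacbc => abbbacbc => bbbacbc

ab->b; cbb->aa; cc->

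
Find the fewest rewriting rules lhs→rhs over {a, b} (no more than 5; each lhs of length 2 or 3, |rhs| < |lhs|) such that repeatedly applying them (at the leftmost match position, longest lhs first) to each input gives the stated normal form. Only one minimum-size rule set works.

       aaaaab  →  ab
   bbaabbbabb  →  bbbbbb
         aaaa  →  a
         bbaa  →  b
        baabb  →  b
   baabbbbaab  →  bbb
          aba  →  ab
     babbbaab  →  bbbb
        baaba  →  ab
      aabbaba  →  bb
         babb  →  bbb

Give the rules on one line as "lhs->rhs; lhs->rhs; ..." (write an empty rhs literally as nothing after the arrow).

aa->a; abb->b; ba->b; baa->a

  | aaaaab => aaaab => aaab => aab => ab
  | bbaabbbabb => babbbabb => bbbbabb => bbbbbb
  | aaaa => aaa => aa => a
  | bbaa => ba => b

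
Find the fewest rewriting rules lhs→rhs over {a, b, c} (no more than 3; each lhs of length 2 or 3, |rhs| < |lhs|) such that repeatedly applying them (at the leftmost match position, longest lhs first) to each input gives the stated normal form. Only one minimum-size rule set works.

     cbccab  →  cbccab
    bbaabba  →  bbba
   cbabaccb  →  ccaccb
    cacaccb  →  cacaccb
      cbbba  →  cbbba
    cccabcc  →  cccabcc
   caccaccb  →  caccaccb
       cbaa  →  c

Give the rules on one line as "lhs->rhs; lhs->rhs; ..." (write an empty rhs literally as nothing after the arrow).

baa->; bab->c

  | cbccab
  | bbaabba => bbba
  | cbabaccb => ccaccb
  | cacaccb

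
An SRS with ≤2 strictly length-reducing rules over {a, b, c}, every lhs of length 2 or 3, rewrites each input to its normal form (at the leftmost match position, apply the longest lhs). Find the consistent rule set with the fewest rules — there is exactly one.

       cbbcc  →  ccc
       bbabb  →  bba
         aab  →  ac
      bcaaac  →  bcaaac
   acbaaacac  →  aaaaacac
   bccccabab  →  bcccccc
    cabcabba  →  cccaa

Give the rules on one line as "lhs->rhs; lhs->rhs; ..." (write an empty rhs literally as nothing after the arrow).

  | cbbcc => abcc => ccc
  | bbabb => bbcb => bba
  | aab => ac
  | bcaaac

ab->c; cb->a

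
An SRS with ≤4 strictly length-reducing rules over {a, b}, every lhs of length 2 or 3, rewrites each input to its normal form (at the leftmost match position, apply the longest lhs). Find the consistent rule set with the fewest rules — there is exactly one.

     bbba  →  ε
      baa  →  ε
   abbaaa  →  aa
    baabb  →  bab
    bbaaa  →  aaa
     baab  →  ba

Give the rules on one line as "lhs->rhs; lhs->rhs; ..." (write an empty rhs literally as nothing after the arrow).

  | bbba => baa => bb => ε
  | baa => bb => ε
  | abbaaa => baaaa => bbaa => aa
  | baabb => bbbb => bab

abb->ba; baa->bb; bb->; bbb->ba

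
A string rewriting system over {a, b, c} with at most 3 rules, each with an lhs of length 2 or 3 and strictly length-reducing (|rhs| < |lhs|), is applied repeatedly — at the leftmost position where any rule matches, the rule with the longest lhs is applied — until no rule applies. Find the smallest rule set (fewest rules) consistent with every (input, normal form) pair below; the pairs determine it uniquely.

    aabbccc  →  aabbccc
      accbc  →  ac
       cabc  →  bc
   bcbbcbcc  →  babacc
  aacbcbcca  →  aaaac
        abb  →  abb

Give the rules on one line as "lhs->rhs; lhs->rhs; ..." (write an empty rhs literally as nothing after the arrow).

  | aabbccc
  | accbc => acac => ac
  | cabc => bc
  | bcbbcbcc => babcbcc => babacc

ca->; cb->a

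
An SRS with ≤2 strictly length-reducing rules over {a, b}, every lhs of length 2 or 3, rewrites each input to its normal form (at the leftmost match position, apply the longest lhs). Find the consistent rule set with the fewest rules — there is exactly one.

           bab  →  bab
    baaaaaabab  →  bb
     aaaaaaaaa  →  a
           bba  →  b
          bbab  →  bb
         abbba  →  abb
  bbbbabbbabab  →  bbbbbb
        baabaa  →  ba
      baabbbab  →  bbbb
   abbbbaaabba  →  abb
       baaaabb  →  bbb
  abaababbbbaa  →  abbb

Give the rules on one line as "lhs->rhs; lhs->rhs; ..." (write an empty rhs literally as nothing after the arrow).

  | bab
  | baaaaaabab => baaaabab => baabab => bbab => bb
  | aaaaaaaaa => aaaaaaa => aaaaa => aaa => a
  | bba => b

aa->; bba->b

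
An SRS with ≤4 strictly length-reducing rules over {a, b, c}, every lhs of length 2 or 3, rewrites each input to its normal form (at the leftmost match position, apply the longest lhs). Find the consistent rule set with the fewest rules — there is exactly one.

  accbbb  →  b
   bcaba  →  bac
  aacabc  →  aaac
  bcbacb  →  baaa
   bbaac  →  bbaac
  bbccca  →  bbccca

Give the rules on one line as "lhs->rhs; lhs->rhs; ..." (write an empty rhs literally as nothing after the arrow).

  | accbbb => acabb => acbb => aab => ab => b
  | bcaba => bcbc => bac
  | aacabc => aacbc => aaac
  | bcbacb => baacb => baaa

ab->b; aba->bc; cb->a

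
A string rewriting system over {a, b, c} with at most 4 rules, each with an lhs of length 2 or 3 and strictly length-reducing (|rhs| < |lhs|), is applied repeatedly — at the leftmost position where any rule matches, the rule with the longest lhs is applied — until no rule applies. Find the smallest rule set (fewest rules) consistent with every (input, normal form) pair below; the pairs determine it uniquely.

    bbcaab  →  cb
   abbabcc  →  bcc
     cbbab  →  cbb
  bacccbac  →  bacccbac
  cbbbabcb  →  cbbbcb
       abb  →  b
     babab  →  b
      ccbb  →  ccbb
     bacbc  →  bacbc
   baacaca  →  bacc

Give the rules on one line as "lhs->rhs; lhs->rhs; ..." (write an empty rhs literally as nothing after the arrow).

  | bbcaab => bcab => cb
  | abbabcc => babcc => bcc
  | cbbab => cbb
  | bacccbac

ab->; aca->cb; bca->c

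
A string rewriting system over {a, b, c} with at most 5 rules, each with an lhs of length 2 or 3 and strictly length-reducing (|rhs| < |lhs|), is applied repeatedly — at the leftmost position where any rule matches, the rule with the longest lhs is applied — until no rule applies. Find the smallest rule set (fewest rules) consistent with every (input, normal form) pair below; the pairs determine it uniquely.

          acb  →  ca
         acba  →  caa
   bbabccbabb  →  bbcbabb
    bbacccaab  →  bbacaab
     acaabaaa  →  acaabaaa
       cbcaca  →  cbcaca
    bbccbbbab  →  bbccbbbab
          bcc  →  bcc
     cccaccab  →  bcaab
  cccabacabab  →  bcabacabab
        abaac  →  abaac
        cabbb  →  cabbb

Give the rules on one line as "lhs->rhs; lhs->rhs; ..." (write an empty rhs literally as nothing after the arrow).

  | acb => ca
  | acba => caa
  | bbabccbabb => bbcbabb
  | bbacccaab => bbacaab

abc->; acb->ca; acc->a; ccc->bc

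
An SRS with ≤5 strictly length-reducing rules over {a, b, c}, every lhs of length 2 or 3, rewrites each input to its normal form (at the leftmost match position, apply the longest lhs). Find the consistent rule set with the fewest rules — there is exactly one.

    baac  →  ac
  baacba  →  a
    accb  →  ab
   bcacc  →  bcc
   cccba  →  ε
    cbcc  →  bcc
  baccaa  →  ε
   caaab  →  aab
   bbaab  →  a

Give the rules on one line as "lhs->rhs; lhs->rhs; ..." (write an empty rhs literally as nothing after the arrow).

  | baac => ac
  | baacba => acba => aba => a
  | accb => acb => ab
  | bcacc => bcc

ba->; bab->a; ca->; cb->b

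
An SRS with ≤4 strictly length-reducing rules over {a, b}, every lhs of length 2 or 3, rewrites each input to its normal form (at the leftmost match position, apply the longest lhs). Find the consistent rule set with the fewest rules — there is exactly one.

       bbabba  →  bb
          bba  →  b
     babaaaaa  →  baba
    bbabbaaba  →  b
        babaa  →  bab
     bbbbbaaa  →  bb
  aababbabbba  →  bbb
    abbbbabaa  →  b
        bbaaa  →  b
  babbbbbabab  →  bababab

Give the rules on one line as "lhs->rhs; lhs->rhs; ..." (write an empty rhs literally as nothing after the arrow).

aa->; abb->a; bba->b

  | bbabba => bbba => bb
  | bba => b
  | babaaaaa => babaaa => baba
  | bbabbaaba => bbbaaba => bbaba => bba => b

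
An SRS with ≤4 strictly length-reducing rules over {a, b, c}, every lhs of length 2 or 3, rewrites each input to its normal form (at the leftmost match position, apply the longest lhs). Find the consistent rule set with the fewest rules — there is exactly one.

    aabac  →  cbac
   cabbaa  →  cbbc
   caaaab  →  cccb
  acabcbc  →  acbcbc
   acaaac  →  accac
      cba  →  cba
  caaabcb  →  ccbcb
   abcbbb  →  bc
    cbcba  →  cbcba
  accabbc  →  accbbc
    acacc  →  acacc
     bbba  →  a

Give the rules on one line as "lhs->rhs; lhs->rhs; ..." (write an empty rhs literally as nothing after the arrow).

  | aabac => cbac
  | cabbaa => cbbaa => cbbc
  | caaaab => ccaab => cccb
  | acabcbc => acbcbc

aa->c; ab->b; bbb->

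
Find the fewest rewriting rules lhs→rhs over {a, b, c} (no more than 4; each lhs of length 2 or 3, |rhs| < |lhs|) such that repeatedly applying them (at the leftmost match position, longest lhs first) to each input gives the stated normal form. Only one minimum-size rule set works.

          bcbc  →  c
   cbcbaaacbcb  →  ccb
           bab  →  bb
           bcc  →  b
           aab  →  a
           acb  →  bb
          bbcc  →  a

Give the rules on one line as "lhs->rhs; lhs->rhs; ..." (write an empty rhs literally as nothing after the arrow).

  | bcbc => abc => c
  | cbcbaaacbcb => cabaaacbcb => caaacbcb => caabbcb => cabcb => ccb
  | bab => bb
  | bcc => ac => b

ab->; ac->b; ba->b; bc->a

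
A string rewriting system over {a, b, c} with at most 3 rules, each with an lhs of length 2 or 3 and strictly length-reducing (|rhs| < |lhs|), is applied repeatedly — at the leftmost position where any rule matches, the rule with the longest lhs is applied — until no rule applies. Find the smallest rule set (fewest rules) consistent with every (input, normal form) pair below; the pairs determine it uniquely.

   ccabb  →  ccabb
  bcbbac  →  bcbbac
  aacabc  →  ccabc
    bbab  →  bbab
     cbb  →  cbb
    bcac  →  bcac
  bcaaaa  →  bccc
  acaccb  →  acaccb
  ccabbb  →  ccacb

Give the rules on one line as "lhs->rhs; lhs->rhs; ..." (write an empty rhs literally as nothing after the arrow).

aa->c; bbb->cb

  | ccabb
  | bcbbac
  | aacabc => ccabc
  | bbab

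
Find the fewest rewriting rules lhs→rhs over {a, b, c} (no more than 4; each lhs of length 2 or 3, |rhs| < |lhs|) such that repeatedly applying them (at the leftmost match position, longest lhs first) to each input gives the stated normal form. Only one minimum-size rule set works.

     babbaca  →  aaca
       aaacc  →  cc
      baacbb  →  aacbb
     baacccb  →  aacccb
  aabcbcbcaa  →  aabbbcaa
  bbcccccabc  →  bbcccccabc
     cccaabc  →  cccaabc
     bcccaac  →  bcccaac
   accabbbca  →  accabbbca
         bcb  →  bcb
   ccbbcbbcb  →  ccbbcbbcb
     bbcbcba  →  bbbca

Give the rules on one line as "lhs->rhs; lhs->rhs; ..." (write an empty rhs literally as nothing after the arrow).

aaa->; ba->a; cbc->bc

  | babbaca => abbaca => abaca => aaca
  | aaacc => cc
  | baacbb => aacbb
  | baacccb => aacccb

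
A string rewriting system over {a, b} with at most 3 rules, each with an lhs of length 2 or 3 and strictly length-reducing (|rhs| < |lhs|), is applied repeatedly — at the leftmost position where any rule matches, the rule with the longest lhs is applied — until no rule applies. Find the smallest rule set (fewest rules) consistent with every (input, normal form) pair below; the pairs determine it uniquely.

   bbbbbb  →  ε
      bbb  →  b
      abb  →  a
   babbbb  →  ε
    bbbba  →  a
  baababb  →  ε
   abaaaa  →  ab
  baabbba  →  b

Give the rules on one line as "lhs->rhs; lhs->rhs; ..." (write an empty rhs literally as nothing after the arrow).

  | bbbbbb => bbbb => bb => ε
  | bbb => b
  | abb => a
  | babbbb => bbbb => bb => ε

ba->b; bab->b; bb->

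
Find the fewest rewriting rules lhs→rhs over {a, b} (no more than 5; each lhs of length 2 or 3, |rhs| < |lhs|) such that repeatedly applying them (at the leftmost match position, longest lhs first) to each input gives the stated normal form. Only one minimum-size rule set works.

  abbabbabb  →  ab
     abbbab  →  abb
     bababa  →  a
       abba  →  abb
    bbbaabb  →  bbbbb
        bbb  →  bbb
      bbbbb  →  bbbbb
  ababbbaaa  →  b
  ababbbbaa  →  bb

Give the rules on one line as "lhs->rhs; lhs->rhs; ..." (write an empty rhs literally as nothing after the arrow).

aab->; ba->b; baa->b; bab->a

  | abbabbabb => abababb => aaabb => ab
  | abbbab => abba => abb
  | bababa => aaba => a
  | abba => abb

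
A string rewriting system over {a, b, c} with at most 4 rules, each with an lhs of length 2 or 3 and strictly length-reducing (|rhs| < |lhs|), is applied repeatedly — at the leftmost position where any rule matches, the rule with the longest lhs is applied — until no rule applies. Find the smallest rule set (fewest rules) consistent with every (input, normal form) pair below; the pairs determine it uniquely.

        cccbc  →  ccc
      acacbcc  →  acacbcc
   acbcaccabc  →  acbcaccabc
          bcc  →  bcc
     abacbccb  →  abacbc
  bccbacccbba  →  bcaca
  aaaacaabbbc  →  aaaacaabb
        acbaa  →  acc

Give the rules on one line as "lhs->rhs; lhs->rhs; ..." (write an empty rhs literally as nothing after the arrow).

baa->c; bbc->b; ccb->c

  | cccbc => ccc
  | acacbcc
  | acbcaccabc
  | bcc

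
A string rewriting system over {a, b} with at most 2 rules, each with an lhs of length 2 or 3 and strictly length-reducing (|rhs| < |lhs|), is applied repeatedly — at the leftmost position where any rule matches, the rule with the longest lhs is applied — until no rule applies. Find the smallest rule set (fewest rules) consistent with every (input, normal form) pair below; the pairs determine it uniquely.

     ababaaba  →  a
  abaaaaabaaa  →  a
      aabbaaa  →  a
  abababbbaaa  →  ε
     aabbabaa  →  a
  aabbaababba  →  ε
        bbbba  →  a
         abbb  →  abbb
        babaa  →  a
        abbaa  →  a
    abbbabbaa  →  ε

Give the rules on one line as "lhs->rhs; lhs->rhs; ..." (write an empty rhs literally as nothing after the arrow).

aa->; ba->a

  | ababaaba => aabaaba => baaba => aaba => ba => a
  | abaaaaabaaa => aaaaaabaaa => aaaabaaa => aabaaa => baaa => aaa => a
  | aabbaaa => bbaaa => baaa => aaa => a
  | abababbbaaa => aababbbaaa => babbbaaa => abbbaaa => abbaaa => abaaa => aaaa => aa => ε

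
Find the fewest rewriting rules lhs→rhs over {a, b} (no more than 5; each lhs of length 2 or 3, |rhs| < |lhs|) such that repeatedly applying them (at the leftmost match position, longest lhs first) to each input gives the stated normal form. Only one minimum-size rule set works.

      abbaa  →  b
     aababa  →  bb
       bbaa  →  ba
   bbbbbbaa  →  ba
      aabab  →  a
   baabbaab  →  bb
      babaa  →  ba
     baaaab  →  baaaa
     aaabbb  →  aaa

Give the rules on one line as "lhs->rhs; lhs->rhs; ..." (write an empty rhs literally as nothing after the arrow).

ab->a; aba->bb; bba->b; bbb->b

  | abbaa => abaa => bba => b
  | aababa => abbba => abba => aba => bb
  | bbaa => ba
  | bbbbbbaa => bbbbaa => bbaa => ba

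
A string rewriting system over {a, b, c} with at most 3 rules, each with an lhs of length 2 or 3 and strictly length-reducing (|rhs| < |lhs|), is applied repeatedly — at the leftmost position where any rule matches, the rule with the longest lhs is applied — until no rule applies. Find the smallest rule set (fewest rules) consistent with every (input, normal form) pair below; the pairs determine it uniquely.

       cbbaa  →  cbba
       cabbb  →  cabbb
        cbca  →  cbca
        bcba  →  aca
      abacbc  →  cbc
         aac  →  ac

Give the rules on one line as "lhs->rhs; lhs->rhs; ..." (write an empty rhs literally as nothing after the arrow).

  | cbbaa => cbba
  | cabbb
  | cbca
  | bcba => aca

aa->a; aba->; bcb->ac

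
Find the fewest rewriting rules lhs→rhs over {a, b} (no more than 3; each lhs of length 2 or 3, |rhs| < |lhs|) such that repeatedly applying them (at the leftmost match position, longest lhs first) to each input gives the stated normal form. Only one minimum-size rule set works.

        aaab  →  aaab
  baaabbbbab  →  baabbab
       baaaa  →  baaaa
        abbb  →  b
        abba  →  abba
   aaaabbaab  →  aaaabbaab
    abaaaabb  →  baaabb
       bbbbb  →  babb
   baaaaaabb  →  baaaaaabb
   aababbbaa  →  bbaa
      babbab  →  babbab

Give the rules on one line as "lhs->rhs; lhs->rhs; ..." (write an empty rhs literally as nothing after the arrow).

aba->b; bbb->ba

  | aaab
  | baaabbbbab => baaababab => baabbab
  | baaaa
  | abbb => aba => b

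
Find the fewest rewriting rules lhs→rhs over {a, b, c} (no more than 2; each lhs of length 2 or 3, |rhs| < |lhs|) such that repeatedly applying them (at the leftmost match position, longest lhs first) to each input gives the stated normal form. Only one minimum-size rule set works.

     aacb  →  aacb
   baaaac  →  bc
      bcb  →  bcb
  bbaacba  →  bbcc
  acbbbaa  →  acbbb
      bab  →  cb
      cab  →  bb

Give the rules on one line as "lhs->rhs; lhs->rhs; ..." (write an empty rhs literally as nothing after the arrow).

  | aacb
  | baaaac => caaac => baac => cac => bc
  | bcb
  | bbaacba => bcacba => bbcba => bbcc

ba->c; ca->b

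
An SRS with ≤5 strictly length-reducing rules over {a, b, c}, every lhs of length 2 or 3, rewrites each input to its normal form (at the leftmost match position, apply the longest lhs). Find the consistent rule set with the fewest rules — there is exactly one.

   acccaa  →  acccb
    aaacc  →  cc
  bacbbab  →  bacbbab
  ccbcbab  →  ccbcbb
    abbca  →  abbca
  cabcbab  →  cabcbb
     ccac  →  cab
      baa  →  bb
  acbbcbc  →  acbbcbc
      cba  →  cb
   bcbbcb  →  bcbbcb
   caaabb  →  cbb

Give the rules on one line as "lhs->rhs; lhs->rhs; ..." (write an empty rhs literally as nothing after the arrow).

aa->b; aaa->; cac->ab; cba->cb

  | acccaa => acccb
  | aaacc => cc
  | bacbbab
  | ccbcbab => ccbcbb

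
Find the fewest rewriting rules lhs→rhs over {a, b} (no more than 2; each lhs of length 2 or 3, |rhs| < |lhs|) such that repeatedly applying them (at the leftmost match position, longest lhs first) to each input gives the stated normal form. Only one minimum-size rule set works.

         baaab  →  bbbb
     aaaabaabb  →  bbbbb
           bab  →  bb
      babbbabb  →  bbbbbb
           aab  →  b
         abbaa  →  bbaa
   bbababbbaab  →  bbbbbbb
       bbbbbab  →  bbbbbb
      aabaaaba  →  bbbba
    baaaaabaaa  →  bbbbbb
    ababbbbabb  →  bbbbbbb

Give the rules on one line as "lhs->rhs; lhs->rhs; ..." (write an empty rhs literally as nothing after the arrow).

aaa->bb; ab->b

  | baaab => bbbb
  | aaaabaabb => bbabaabb => bbbaabb => bbbabb => bbbbb
  | bab => bb
  | babbbabb => bbbbabb => bbbbbb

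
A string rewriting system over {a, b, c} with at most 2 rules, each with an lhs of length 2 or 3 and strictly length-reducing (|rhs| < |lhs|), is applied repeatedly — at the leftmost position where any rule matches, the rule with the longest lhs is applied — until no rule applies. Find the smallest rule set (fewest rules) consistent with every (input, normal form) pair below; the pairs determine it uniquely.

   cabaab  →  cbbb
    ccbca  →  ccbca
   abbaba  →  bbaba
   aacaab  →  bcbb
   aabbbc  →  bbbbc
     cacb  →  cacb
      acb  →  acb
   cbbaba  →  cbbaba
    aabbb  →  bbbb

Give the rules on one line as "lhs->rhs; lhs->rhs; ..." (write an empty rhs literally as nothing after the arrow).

aa->b; abb->bb

  | cabaab => cabbb => cbbb
  | ccbca
  | abbaba => bbaba
  | aacaab => bcaab => bcbb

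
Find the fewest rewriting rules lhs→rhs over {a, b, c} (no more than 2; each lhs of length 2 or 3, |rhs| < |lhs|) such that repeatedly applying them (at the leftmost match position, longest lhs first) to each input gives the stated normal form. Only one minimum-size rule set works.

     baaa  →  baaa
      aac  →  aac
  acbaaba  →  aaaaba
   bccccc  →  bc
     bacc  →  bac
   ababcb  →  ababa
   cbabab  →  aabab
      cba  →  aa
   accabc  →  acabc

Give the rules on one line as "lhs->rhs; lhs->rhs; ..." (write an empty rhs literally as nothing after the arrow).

cb->a; cc->c

  | baaa
  | aac
  | acbaaba => aaaaba
  | bccccc => bcccc => bccc => bcc => bc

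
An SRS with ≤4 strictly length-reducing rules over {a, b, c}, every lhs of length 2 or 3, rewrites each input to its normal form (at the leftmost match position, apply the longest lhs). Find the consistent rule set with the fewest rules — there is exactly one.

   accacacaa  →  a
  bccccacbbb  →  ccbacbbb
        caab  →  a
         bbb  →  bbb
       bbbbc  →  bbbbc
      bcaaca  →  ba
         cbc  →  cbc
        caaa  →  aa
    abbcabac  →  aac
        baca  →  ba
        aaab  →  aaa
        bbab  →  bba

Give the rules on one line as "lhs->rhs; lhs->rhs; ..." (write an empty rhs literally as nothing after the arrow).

ab->a; bcc->cb; ca->

  | accacacaa => accacaa => accaa => aca => a
  | bccccacbbb => cbccacbbb => ccbacbbb
  | caab => ab => a
  | bbb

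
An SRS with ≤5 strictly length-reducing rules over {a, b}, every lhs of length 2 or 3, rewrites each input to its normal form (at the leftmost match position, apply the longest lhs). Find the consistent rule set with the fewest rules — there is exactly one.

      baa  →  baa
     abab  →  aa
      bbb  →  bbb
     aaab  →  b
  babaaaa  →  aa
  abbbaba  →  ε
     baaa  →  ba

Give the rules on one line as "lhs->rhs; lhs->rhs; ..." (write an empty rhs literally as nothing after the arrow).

  | baa
  | abab => bab => aa
  | bbb
  | aaab => ab => b

aaa->a; ab->b; bab->aa; bba->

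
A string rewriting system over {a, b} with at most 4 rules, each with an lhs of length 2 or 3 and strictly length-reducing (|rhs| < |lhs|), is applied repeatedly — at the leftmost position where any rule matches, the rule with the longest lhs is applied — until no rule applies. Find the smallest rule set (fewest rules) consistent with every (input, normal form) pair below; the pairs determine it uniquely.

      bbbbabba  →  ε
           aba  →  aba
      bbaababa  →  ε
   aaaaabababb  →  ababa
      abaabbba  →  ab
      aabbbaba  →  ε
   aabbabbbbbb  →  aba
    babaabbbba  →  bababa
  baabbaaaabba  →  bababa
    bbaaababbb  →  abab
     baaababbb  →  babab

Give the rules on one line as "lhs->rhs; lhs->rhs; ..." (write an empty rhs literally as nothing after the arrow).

aa->; aab->a; bb->

  | bbbbabba => bbabba => abba => aa => ε
  | aba
  | bbaababa => aababa => aaba => aa => ε
  | aaaaabababb => aaabababb => abababb => ababa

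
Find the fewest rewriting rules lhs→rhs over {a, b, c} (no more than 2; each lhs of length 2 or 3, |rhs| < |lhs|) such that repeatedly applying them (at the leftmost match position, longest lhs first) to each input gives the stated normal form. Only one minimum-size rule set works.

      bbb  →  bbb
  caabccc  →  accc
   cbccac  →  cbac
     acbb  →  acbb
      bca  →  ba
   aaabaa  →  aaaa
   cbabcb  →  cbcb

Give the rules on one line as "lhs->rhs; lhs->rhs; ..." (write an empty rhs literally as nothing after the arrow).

  | bbb
  | caabccc => aabccc => accc
  | cbccac => cbcac => cbac
  | acbb

ab->; ca->a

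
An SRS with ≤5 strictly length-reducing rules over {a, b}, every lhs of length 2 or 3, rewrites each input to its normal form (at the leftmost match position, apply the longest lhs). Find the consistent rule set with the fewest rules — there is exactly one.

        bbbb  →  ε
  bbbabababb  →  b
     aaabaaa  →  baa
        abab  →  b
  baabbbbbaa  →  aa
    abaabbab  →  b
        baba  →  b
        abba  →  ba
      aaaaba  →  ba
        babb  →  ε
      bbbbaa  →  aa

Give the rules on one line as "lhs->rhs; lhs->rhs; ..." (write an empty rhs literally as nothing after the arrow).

  | bbbb => bb => ε
  | bbbabababb => babababb => bbabb => abb => b
  | aaabaaa => babaaa => baa
  | abab => b

aaa->ba; ab->; aba->; bb->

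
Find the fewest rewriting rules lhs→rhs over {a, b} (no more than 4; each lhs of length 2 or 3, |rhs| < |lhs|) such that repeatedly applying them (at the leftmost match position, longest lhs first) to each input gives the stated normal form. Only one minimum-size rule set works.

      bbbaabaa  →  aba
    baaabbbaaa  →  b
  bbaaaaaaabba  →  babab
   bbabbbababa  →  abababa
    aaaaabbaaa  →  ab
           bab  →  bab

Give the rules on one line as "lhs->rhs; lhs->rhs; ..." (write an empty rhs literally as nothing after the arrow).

aa->; aaa->ab; bba->b; bbb->a

  | bbbaabaa => aaabaa => abbaa => aba
  | baaabbbaaa => babbbbaaa => baabaaa => bbaaa => baa => b
  | bbaaaaaaabba => baaaaaabba => babaaabba => bababbba => babaaa => babab
  | bbabbbababa => bbbbababa => abababa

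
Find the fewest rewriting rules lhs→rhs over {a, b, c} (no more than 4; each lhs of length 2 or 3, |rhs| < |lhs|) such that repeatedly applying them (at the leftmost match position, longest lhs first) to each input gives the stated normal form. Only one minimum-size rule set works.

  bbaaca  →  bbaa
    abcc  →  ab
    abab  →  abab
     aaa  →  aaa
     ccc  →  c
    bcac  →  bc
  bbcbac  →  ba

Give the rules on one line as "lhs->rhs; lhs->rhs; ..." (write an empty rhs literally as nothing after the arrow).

ac->; bcb->a; cc->

  | bbaaca => bbaa
  | abcc => ab
  | abab
  | aaa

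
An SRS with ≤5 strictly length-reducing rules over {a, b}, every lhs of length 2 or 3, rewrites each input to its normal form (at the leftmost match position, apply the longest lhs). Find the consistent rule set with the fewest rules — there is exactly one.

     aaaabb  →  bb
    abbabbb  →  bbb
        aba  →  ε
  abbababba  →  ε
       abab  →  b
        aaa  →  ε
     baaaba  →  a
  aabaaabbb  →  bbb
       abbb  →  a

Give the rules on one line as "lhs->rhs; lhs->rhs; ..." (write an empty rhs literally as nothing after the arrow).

aa->; aaa->aa; ab->a; ba->a

  | aaaabb => aaabb => aabb => bb
  | abbabbb => ababbb => aabbb => bbb
  | aba => aa => ε
  | abbababba => abababba => aababba => babba => abba => aba => aa => ε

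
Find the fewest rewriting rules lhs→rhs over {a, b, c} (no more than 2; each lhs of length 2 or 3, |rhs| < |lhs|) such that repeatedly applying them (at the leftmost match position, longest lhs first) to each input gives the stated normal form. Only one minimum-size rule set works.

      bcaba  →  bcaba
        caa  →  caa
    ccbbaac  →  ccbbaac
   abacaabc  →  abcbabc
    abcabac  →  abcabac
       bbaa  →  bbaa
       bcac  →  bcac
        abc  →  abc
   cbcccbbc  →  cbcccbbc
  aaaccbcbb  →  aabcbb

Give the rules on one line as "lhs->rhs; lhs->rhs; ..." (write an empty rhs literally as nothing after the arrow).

aca->cb; acc->

  | bcaba
  | caa
  | ccbbaac
  | abacaabc => abcbabc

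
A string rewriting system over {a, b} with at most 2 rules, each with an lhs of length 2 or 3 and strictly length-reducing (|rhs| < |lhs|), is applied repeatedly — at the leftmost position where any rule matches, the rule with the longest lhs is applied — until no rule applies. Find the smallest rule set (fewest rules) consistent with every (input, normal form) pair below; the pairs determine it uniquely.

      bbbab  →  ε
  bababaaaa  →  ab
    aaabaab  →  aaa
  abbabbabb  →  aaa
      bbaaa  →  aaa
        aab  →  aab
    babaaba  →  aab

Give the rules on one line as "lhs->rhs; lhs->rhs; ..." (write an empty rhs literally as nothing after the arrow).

ba->b; bb->

  | bbbab => bab => bb => ε
  | bababaaaa => bbabaaaa => abaaaa => abaaa => abaa => aba => ab
  | aaabaab => aaabab => aaabb => aaa
  | abbabbabb => aabbabb => aaabb => aaa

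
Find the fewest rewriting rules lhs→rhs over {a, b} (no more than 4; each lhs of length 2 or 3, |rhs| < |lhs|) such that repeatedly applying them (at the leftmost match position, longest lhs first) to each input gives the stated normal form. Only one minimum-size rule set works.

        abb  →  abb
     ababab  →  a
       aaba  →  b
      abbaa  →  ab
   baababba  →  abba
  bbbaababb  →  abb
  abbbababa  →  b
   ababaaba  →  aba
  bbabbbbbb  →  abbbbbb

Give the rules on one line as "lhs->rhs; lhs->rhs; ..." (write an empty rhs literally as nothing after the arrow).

  | abb
  | ababab => aabab => aab => a
  | aaba => aa => b
  | abbaa => ab

aa->b; aab->a; baa->; bab->ab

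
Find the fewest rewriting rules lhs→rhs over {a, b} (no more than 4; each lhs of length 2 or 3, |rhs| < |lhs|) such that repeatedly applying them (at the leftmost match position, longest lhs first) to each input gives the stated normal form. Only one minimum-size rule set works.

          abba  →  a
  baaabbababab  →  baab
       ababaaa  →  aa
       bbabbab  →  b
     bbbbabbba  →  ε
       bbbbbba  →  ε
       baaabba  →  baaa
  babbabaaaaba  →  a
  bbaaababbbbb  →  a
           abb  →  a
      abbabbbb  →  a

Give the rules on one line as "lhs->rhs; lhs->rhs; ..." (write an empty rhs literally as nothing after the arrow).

aba->bb; bb->; bba->; bbb->bb

  | abba => a
  | baaabbababab => baaababab => baabbbab => baabbab => baab
  | ababaaa => bbbaaa => bbaaa => aa
  | bbabbab => bbab => b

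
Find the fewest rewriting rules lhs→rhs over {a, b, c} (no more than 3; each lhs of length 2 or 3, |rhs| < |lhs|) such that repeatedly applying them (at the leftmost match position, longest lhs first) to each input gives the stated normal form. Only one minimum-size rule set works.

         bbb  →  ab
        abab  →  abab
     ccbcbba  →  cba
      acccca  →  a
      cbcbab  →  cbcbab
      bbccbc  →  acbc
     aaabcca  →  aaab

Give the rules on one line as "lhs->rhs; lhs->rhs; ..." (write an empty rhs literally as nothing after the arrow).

bb->a; ca->; cc->c

  | bbb => ab
  | abab
  | ccbcbba => cbcbba => cbcaa => cba
  | acccca => accca => acca => aca => a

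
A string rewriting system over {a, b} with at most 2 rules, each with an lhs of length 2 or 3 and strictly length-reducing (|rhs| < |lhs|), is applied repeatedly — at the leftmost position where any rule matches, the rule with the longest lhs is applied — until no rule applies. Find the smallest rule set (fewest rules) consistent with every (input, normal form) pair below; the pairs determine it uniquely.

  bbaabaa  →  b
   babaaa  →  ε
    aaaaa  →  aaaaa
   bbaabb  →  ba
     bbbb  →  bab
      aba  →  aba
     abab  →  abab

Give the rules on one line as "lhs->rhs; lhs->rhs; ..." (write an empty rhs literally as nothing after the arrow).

baa->; bbb->ba

  | bbaabaa => bbaa => b
  | babaaa => baa => ε
  | aaaaa
  | bbaabb => bbb => ba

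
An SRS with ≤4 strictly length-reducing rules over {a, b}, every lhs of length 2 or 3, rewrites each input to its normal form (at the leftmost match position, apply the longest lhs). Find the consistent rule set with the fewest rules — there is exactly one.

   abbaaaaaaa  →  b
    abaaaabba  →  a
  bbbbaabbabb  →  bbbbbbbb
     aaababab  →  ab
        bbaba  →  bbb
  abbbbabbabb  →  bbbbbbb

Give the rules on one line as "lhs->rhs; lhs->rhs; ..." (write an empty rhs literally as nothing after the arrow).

  | abbaaaaaaa => baaaaaaa => baaaaaa => baaaaa => baaaa => baaa => baa => ba => b
  | abaaaabba => aaabba => aaba => a
  | bbbbaabbabb => bbbbabbabb => bbbbbbabb => bbbbbbbb
  | aaababab => aabab => ab

aba->; abb->b; ba->b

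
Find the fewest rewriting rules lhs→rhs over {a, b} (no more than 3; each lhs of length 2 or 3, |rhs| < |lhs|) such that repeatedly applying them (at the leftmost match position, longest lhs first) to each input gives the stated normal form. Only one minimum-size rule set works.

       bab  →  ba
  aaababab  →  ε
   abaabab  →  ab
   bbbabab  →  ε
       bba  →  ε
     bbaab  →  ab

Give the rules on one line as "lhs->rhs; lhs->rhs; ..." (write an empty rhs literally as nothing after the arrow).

aa->; bab->ba; bb->a

  | bab => ba
  | aaababab => ababab => abaab => abb => aa => ε
  | abaabab => abbab => aaab => ab
  | bbbabab => ababab => abaab => abb => aa => ε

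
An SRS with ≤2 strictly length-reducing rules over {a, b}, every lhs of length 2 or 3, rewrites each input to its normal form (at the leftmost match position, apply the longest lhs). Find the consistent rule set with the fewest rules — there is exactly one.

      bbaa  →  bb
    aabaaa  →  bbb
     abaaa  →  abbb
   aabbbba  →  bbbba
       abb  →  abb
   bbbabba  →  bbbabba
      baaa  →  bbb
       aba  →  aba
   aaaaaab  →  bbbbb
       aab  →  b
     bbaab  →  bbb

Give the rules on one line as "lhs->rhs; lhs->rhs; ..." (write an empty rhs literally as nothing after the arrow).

  | bbaa => bb
  | aabaaa => baaa => bbb
  | abaaa => abbb
  | aabbbba => bbbba

aa->; aaa->bb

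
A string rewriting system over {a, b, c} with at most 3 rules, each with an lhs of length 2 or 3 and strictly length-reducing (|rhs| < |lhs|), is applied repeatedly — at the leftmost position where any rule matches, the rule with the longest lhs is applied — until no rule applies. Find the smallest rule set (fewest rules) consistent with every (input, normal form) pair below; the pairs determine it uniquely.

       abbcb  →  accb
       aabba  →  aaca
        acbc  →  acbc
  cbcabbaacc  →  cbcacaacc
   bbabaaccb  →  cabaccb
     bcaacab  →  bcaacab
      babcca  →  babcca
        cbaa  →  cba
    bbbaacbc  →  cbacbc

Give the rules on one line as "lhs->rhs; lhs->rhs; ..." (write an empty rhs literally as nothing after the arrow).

baa->ba; bb->c

  | abbcb => accb
  | aabba => aaca
  | acbc
  | cbcabbaacc => cbcacaacc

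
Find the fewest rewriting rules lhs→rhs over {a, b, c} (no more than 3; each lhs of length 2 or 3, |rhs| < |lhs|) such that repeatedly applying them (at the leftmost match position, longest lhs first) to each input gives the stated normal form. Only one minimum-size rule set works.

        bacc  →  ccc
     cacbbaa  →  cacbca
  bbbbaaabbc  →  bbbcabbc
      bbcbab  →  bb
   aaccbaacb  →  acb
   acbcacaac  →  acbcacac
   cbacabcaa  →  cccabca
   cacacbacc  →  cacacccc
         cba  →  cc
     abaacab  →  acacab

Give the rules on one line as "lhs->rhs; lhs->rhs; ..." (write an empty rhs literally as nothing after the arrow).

  | bacc => ccc
  | cacbbaa => cacbca
  | bbbbaaabbc => bbbcaabbc => bbbcabbc
  | bbcbab => bbccb => bb

aa->a; ba->c; ccb->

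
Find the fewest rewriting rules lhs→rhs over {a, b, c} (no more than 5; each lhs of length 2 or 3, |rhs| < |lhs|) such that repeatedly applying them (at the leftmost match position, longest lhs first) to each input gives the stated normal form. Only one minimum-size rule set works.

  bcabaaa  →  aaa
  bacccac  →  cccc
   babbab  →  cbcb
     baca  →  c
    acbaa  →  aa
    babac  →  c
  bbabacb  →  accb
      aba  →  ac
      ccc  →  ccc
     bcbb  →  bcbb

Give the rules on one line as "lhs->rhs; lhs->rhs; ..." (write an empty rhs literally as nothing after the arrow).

ba->c; bca->ac; ca->; cba->ca

  | bcabaaa => acbaaa => acaaa => aaa
  | bacccac => ccccac => cccc
  | babbab => cbbab => cbcb
  | baca => cca => c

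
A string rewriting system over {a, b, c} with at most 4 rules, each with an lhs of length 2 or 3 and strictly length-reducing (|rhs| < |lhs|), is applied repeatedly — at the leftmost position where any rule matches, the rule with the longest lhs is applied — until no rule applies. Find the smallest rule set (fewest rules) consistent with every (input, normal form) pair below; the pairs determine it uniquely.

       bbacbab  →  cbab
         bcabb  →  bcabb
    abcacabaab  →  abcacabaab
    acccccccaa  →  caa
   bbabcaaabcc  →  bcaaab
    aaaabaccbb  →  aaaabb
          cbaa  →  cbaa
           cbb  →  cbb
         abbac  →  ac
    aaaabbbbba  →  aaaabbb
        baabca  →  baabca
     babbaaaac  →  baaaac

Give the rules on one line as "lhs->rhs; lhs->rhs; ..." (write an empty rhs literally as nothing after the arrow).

  | bbacbab => cbab
  | bcabb
  | abcacabaab
  | acccccccaa => bacccccaa => bbacccaa => cccaa => caa

acc->ba; bba->; cc->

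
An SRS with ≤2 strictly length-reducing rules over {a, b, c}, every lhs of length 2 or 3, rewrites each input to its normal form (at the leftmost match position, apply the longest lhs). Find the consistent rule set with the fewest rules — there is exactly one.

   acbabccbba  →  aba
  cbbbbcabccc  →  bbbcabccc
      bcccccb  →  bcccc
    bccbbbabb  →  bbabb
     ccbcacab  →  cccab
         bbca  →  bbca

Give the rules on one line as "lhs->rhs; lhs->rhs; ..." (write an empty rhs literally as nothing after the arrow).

ac->c; cb->

  | acbabccbba => cbabccbba => abccbba => abcba => aba
  | cbbbbcabccc => bbbcabccc
  | bcccccb => bcccc
  | bccbbbabb => bcbbabb => bbabb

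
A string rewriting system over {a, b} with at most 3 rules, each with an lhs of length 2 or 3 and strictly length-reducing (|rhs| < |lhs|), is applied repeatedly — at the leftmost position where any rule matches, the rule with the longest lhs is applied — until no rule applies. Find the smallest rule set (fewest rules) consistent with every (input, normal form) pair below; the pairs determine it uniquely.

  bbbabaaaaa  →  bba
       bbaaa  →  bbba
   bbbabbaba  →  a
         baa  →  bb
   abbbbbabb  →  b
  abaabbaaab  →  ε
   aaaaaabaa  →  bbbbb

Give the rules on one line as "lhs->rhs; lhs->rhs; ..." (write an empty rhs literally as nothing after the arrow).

  | bbbabaaaaa => bbabaaaaa => babaaaaa => abaaaaa => aaaaa => baaa => bba
  | bbaaa => bbba
  | bbbabbaba => bbabbaba => babbaba => abbaba => baba => aba => a
  | baa => bb

aa->b; ab->; bab->ab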